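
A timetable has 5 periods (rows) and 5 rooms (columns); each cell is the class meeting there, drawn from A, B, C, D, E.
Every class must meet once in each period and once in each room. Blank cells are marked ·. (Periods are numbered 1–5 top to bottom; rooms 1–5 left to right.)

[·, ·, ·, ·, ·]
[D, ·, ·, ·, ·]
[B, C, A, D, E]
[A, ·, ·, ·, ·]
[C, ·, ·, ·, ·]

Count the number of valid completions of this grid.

Period 1, room 1: eliminating its period and room leaves {E}.
Period 1, room 2: eliminating its period and room leaves {A, B, D, E}.
Period 1, room 3: eliminating its period and room leaves {B, C, D, E}.
Period 1, room 4: eliminating its period and room leaves {A, B, C, E}.
Period 1, room 5: eliminating its period and room leaves {A, B, C, D}.
Period 2, room 2: eliminating its period and room leaves {A, B, E}.
Period 2, room 3: eliminating its period and room leaves {B, C, E}.
Period 2, room 4: eliminating its period and room leaves {A, B, C, E}.
Period 2, room 5: eliminating its period and room leaves {A, B, C}.
Period 4, room 2: eliminating its period and room leaves {B, D, E}.
Period 4, room 3: eliminating its period and room leaves {B, C, D, E}.
Period 4, room 4: eliminating its period and room leaves {B, C, E}.
Period 4, room 5: eliminating its period and room leaves {B, C, D}.
Period 5, room 2: eliminating its period and room leaves {A, B, D, E}.
Period 5, room 3: eliminating its period and room leaves {B, D, E}.
Period 5, room 4: eliminating its period and room leaves {A, B, E}.
Period 5, room 5: eliminating its period and room leaves {A, B, D}.
Enumerating the assignments across these blanks that avoid any period or room repeat gives 56 completions.

56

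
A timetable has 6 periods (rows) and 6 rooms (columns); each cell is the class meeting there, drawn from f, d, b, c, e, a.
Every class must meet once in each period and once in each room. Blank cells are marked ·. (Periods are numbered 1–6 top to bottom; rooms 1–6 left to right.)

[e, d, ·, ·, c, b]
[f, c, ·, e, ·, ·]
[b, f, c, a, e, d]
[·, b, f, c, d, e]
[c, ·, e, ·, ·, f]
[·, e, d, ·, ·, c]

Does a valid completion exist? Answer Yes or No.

No

Period 1, room 3: period 1 has {d, b, c, e} and room 3 has {f, d, c, e}, so it must be a.
Period 1, room 4: period 1 has {d, b, c, e, a} and room 4 has {c, e, a}, so it must be f.
Period 2, room 3: period 2 has {f, c, e} and room 3 has {f, d, c, e, a}, so it must be b.
Period 2, room 5: period 2 has {f, b, c, e} and room 5 has {d, c, e}, so it must be a.
Now period 2, room 6: period 2 together with room 6 already contain {f, d, b, c, e, a} — every symbol — so nothing can go there. The grid has no valid completion.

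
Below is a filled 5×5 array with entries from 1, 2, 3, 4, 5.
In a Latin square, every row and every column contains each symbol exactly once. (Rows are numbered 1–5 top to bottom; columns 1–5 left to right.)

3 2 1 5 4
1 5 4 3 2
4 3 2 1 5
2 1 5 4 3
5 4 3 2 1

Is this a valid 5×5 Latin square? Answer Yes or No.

Each row is a permutation of the 5 symbols, and so is each column.

Yes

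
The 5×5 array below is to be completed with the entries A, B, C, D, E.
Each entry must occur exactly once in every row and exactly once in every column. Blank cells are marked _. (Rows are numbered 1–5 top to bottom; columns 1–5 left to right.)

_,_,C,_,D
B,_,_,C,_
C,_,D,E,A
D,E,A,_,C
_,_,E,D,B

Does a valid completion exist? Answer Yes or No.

No

Row 2, column 3: row 2 together with column 3 already contain {A, B, C, D, E} — every symbol — so nothing can go there. The grid has no valid completion.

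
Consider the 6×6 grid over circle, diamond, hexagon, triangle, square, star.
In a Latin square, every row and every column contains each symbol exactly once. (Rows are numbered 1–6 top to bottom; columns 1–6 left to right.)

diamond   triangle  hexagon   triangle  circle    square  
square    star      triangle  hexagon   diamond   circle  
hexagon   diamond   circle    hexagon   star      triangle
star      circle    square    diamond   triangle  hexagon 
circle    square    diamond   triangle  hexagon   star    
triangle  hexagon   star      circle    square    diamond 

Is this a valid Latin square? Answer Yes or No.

No

Row 1 contains triangle twice (at columns 2 and 4); row 3 is also not a permutation.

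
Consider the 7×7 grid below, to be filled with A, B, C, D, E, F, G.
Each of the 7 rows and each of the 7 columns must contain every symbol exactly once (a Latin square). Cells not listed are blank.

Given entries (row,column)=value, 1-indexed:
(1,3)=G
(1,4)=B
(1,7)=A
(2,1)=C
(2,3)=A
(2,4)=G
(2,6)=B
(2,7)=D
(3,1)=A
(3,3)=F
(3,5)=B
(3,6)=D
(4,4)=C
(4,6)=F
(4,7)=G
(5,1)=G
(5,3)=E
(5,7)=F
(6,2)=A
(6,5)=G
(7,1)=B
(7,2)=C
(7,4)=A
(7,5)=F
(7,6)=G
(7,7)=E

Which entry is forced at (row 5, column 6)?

A

Row 2, column 5: row 2 has {A, B, C, D, G} and column 5 has {B, F, G}, leaving only E.
Row 2, column 2: row 2 has {A, B, C, D, E, G} and column 2 has {A, C}, leaving only F.
Row 3, column 4: row 3 has {A, B, D, F} and column 4 has {A, B, C, G}, leaving only E.
Row 3, column 2: row 3 has {A, B, D, E, F} and column 2 has {A, C, F}, leaving only G.
Row 3, column 7: row 3 has {A, B, D, E, F, G} and column 7 has {A, D, E, F, G}, leaving only C.
Row 5, column 4: row 5 has {E, F, G} and column 4 has {A, B, C, E, G}, leaving only D.
Row 5, column 2: row 5 has {D, E, F, G} and column 2 has {A, C, F, G}, leaving only B.
Row 6, column 4: row 6 has {A, G} and column 4 has {A, B, C, D, E, G}, leaving only F.
Row 6, column 7: row 6 has {A, F, G} and column 7 has {A, C, D, E, F, G}, leaving only B.
Row 7, column 3: row 7 has {A, B, C, E, F, G} and column 3 has {A, E, F, G}, leaving only D.
Row 4, column 3: row 4 has {C, F, G} and column 3 has {A, D, E, F, G}, leaving only B.
Row 6, column 3: row 6 has {A, B, F, G} and column 3 has {A, B, D, E, F, G}, leaving only C.
Row 6, column 6: row 6 has {A, B, C, F, G} and column 6 has {B, D, F, G}, leaving only E.
Row 1, column 6: row 1 has {A, B, G} and column 6 has {B, D, E, F, G}, leaving only C.
Row 5 already has {B, D, E, F, G} and column 6 already has {B, C, D, E, F, G}, so row 5, column 6 must be A.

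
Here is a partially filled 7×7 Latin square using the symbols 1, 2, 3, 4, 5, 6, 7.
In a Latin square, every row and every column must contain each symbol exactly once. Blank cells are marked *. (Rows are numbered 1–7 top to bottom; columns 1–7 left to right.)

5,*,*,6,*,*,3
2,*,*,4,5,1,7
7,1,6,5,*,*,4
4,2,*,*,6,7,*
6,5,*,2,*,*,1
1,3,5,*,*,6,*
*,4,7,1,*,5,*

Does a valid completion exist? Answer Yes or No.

Yes

No row or column among the givens repeats a symbol, and propagating forced cells runs into no contradiction.
One valid completion exists (for instance, 5 7 2 6 1 4 3 / 2 6 3 4 5 1 7 / 7 1 6 5 3 2 4 / 4 2 1 3 6 7 5 / 6 5 4 2 7 3 1 / 1 3 5 7 4 6 2 / 3 4 7 1 2 5 6).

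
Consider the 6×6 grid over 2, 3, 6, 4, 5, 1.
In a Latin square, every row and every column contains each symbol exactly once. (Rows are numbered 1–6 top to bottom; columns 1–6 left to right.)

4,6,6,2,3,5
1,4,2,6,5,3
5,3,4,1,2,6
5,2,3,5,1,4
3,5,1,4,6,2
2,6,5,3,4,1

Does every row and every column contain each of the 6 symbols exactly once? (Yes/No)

Row 1 contains 6 twice (at columns 2 and 3); row 4 is also not a permutation.

No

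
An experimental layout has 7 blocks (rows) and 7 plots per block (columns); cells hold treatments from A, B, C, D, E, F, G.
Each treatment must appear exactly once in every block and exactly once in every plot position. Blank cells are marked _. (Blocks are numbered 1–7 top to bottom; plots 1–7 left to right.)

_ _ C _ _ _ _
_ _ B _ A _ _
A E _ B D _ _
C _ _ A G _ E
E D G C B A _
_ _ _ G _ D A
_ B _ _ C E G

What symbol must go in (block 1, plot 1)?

Block 3, plot 3: block 3 has {A, B, D, E} and plot 3 has {B, C, G}, leaving only F.
Block 3, plot 7: block 3 has {A, B, D, E, F} and plot 7 has {A, E, G}, leaving only C.
Block 3, plot 6: block 3 has {A, B, C, D, E, F} and plot 6 has {A, D, E}, leaving only G.
Block 4, plot 2: block 4 has {A, C, E, G} and plot 2 has {B, D, E}, leaving only F.
Block 4, plot 3: block 4 has {A, C, E, F, G} and plot 3 has {B, C, F, G}, leaving only D.
Block 4, plot 6: block 4 has {A, C, D, E, F, G} and plot 6 has {A, D, E, G}, leaving only B.
Block 1, plot 6: block 1 has {C} and plot 6 has {A, B, D, E, G}, leaving only F.
Block 1, plot 5: block 1 has {C, F} and plot 5 has {A, B, C, D, G}, leaving only E.
Block 1, plot 4: block 1 has {C, E, F} and plot 4 has {A, B, C, G}, leaving only D.
Block 1, plot 7: block 1 has {C, D, E, F} and plot 7 has {A, C, E, G}, leaving only B.
Block 1 already has {B, C, D, E, F} and plot 1 already has {A, C, E}, so block 1, plot 1 must be G.

G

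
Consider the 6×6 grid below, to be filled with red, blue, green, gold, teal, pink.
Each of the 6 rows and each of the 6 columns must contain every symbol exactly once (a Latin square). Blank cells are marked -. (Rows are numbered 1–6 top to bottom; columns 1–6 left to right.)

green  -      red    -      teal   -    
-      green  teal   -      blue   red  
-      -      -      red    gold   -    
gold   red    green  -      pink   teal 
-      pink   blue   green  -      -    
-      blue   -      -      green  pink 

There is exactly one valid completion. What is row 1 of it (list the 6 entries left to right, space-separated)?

green gold red pink teal blue

Row 1, column 2: row 1 has {red, green, teal} and column 2 has {red, blue, green, pink}, leaving only gold.
Row 1, column 6: row 1 has {red, green, gold, teal} and column 6 has {red, teal, pink}, leaving only blue.
Row 1, column 4: row 1 has {red, blue, green, gold, teal} and column 4 has {red, green}, leaving only pink.
So row 1 reads: green gold red pink teal blue.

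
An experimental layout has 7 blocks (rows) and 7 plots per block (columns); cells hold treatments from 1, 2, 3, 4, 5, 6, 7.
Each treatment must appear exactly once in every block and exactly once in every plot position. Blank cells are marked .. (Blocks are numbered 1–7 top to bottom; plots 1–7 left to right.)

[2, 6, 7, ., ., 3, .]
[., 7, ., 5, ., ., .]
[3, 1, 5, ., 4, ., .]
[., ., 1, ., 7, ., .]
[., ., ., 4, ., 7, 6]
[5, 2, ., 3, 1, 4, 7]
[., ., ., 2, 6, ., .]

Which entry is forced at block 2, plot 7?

Block 1, plot 4: block 1 has {2, 3, 6, 7} and plot 4 has {2, 3, 4, 5}, leaving only 1.
Block 1, plot 5: block 1 has {1, 2, 3, 6, 7} and plot 5 has {1, 4, 6, 7}, leaving only 5.
Block 1, plot 7: block 1 has {1, 2, 3, 5, 6, 7} and plot 7 has {6, 7}, leaving only 4.
Block 3, plot 7: block 3 has {1, 3, 4, 5} and plot 7 has {4, 6, 7}, leaving only 2.
Block 3, plot 6: block 3 has {1, 2, 3, 4, 5} and plot 6 has {3, 4, 7}, leaving only 6.
Block 3, plot 4: block 3 has {1, 2, 3, 4, 5, 6} and plot 4 has {1, 2, 3, 4, 5}, leaving only 7.
Block 4, plot 4: block 4 has {1, 7} and plot 4 has {1, 2, 3, 4, 5, 7}, leaving only 6.
Block 4, plot 1: block 4 has {1, 6, 7} and plot 1 has {2, 3, 5}, leaving only 4.
Block 5, plot 1: block 5 has {4, 6, 7} and plot 1 has {2, 3, 4, 5}, leaving only 1.
Block 2, plot 1: block 2 has {5, 7} and plot 1 has {1, 2, 3, 4, 5}, leaving only 6.
Block 6, plot 3: block 6 has {1, 2, 3, 4, 5, 7} and plot 3 has {1, 5, 7}, leaving only 6.
Block 7, plot 1: block 7 has {2, 6} and plot 1 has {1, 2, 3, 4, 5, 6}, leaving only 7.
Block 2, plot 7 is narrowed to {1, 3}.
If it were 1, then block 4, plot 7 would be left with no valid symbol.
So block 2, plot 7 must be 3.

3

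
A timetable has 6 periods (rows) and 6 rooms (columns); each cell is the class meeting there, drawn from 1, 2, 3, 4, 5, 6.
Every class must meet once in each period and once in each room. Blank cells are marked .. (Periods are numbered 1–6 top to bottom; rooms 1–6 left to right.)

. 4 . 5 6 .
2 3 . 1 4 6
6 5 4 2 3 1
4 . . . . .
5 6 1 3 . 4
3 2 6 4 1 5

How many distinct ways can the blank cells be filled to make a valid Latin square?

2

Period 1, room 1: eliminating its period and room leaves {1}.
Period 1, room 3: eliminating its period and room leaves {2, 3}.
Period 1, room 6: eliminating its period and room leaves {2, 3}.
Period 2, room 3: eliminating its period and room leaves {5}.
Period 4, room 2: eliminating its period and room leaves {1}.
Period 4, room 3: eliminating its period and room leaves {2, 3, 5}.
Period 4, room 4: eliminating its period and room leaves {6}.
Period 4, room 5: eliminating its period and room leaves {2, 5}.
Period 4, room 6: eliminating its period and room leaves {2, 3}.
Period 5, room 5: eliminating its period and room leaves {2}.
Enumerating the assignments across these blanks that avoid any period or room repeat gives 2 completions.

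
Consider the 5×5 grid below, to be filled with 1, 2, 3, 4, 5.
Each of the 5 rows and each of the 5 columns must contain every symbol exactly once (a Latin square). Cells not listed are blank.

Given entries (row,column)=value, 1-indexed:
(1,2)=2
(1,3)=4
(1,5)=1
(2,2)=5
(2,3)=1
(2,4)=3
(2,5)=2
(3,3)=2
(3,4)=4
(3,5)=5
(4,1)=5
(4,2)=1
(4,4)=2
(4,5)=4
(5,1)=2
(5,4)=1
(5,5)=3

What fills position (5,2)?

4

Row 5 already has {1, 2, 3} and column 2 already has {1, 2, 5}, so row 5, column 2 must be 4.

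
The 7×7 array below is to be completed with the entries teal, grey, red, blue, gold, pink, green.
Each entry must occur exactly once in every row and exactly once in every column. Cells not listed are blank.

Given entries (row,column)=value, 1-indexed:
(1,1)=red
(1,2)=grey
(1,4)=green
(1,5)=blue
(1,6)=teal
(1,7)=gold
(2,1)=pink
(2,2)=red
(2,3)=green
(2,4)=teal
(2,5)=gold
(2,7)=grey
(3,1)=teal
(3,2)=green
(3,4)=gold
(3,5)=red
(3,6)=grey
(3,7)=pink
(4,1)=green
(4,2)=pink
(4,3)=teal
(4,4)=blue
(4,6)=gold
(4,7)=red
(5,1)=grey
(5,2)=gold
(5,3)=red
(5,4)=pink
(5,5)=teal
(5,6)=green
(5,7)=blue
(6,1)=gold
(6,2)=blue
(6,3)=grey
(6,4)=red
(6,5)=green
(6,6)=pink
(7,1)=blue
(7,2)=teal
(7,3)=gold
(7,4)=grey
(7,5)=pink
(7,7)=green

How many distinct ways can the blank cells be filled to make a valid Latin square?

Row 1, column 3: eliminating its row and column leaves {pink}.
Row 2, column 6: eliminating its row and column leaves {blue}.
Row 3, column 3: eliminating its row and column leaves {blue}.
Row 4, column 5: eliminating its row and column leaves {grey}.
Row 6, column 7: eliminating its row and column leaves {teal}.
Row 7, column 6: eliminating its row and column leaves {red}.
Only one assignment across all blanks avoids any row or column repeat, giving 1 completion.

1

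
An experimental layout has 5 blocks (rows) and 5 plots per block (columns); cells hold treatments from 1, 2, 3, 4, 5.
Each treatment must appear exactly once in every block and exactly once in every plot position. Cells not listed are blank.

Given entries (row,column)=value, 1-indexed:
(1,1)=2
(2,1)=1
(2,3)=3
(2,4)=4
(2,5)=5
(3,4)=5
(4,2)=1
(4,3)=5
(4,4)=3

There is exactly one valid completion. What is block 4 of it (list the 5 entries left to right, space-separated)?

4 1 5 3 2

Block 4, plot 1: block 4 has {1, 3, 5} and plot 1 has {1, 2}, leaving only 4.
Block 4, plot 5: block 4 has {1, 3, 4, 5} and plot 5 has {5}, leaving only 2.
So block 4 reads: 4 1 5 3 2.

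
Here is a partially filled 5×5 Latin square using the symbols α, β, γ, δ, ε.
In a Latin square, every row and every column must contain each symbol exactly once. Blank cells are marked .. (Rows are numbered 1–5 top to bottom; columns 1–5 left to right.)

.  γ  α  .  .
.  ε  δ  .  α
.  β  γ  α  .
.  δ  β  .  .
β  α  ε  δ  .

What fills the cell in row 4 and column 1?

Row 2, column 1: row 2 has {α, δ, ε} and column 1 has {β}, leaving only γ.
Row 2, column 4: row 2 has {α, γ, δ, ε} and column 4 has {α, δ}, leaving only β.
Row 1, column 4: row 1 has {α, γ} and column 4 has {α, β, δ}, leaving only ε.
Row 1, column 1: row 1 has {α, γ, ε} and column 1 has {β, γ}, leaving only δ.
Row 1, column 5: row 1 has {α, γ, δ, ε} and column 5 has {α}, leaving only β.
Row 3, column 1: row 3 has {α, β, γ} and column 1 has {β, γ, δ}, leaving only ε.
Row 4 already has {β, δ} and column 1 already has {β, γ, δ, ε}, so row 4, column 1 must be α.

α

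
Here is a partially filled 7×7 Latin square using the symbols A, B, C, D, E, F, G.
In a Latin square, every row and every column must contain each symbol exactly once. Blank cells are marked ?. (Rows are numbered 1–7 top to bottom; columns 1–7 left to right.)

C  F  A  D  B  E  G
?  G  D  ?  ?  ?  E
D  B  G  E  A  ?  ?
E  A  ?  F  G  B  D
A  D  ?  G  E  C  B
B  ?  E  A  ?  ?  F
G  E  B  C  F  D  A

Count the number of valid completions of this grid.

Row 2, column 1: eliminating its row and column leaves {F}.
Row 2, column 4: eliminating its row and column leaves {B}.
Row 2, column 5: eliminating its row and column leaves {C}.
Row 2, column 6: eliminating its row and column leaves {A, F}.
Row 3, column 6: eliminating its row and column leaves {F}.
Row 3, column 7: eliminating its row and column leaves {C}.
Row 4, column 3: eliminating its row and column leaves {C}.
Row 5, column 3: eliminating its row and column leaves {F}.
Row 6, column 2: eliminating its row and column leaves {C}.
Row 6, column 5: eliminating its row and column leaves {C, D}.
Row 6, column 6: eliminating its row and column leaves {G}.
Only one assignment across all blanks avoids any row or column repeat, giving 1 completion.

1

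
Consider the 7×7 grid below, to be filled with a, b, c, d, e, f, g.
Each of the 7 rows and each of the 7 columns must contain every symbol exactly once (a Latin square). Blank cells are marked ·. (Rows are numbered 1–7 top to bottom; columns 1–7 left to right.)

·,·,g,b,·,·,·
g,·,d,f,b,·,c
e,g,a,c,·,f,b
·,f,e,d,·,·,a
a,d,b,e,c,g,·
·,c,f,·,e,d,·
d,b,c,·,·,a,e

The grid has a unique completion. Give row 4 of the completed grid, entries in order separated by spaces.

c f e d g b a

Row 4, column 5: row 4 has {a, d, e, f} and column 5 has {b, c, e}, leaving only g.
Row 2, column 6: row 2 has {b, c, d, f, g} and column 6 has {a, d, f, g}, leaving only e.
Row 1, column 6: row 1 has {b, g} and column 6 has {a, d, e, f, g}, leaving only c.
Row 4, column 6: row 4 has {a, d, e, f, g} and column 6 has {a, c, d, e, f, g}, leaving only b.
Row 4, column 1: row 4 has {a, b, d, e, f, g} and column 1 has {a, d, e, g}, leaving only c.
So row 4 reads: c f e d g b a.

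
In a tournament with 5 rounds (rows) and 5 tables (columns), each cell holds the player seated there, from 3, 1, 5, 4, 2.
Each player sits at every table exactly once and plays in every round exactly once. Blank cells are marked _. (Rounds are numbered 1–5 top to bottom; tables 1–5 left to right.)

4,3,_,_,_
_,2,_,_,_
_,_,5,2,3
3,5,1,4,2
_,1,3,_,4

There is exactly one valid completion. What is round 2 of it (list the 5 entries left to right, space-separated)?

Round 2, table 3: round 2 has {2} and table 3 has {3, 1, 5}, leaving only 4.
Round 1, table 3: round 1 has {3, 4} and table 3 has {3, 1, 5, 4}, leaving only 2.
Round 3, table 1: round 3 has {3, 5, 2} and table 1 has {3, 4}, leaving only 1.
Round 2, table 1: round 2 has {4, 2} and table 1 has {3, 1, 4}, leaving only 5.
Round 2, table 5: round 2 has {5, 4, 2} and table 5 has {3, 4, 2}, leaving only 1.
Round 2, table 4: round 2 has {1, 5, 4, 2} and table 4 has {4, 2}, leaving only 3.
So round 2 reads: 5 2 4 3 1.

5 2 4 3 1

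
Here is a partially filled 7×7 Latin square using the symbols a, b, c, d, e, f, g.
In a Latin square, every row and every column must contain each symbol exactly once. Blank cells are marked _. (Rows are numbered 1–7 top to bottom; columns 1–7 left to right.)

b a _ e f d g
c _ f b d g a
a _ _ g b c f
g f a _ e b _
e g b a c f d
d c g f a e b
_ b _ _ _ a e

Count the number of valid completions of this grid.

Row 1, column 3: eliminating its row and column leaves {c}.
Row 2, column 2: eliminating its row and column leaves {e}.
Row 3, column 2: eliminating its row and column leaves {d, e}.
Row 3, column 3: eliminating its row and column leaves {d, e}.
Row 4, column 4: eliminating its row and column leaves {c, d}.
Row 4, column 7: eliminating its row and column leaves {c}.
Row 7, column 1: eliminating its row and column leaves {f}.
Row 7, column 3: eliminating its row and column leaves {c, d}.
Row 7, column 4: eliminating its row and column leaves {c, d}.
Row 7, column 5: eliminating its row and column leaves {g}.
Only one assignment across all blanks avoids any row or column repeat, giving 1 completion.

1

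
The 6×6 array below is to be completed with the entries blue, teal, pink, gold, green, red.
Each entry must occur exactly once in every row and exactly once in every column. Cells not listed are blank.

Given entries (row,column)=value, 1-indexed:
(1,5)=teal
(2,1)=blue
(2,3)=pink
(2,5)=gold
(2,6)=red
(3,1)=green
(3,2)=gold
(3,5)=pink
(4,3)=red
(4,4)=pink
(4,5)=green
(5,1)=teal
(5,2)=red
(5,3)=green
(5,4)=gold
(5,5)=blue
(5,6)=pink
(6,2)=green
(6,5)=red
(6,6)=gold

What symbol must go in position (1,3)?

gold

Row 2, column 2: row 2 has {blue, pink, gold, red} and column 2 has {gold, green, red}, leaving only teal.
Row 2, column 4: row 2 has {blue, teal, pink, gold, red} and column 4 has {pink, gold}, leaving only green.
Row 4, column 1: row 4 has {pink, green, red} and column 1 has {blue, teal, green}, leaving only gold.
Row 4, column 2: row 4 has {pink, gold, green, red} and column 2 has {teal, gold, green, red}, leaving only blue.
Row 1, column 2: row 1 has {teal} and column 2 has {blue, teal, gold, green, red}, leaving only pink.
Row 1, column 1: row 1 has {teal, pink} and column 1 has {blue, teal, gold, green}, leaving only red.
Row 1, column 4: row 1 has {teal, pink, red} and column 4 has {pink, gold, green}, leaving only blue.
Row 1 already has {blue, teal, pink, red} and column 3 already has {pink, green, red}, so row 1, column 3 must be gold.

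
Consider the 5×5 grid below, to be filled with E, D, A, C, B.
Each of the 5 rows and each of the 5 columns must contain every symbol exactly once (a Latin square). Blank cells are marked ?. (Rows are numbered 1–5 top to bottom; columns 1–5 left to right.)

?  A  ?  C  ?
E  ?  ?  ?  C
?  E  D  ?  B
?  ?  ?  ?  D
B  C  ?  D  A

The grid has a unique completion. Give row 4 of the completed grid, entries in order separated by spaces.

A B C E D

Row 4, column 2: row 4 has {D} and column 2 has {E, A, C}, leaving only B.
Row 1, column 1: row 1 has {A, C} and column 1 has {E, B}, leaving only D.
Row 1, column 5: row 1 has {D, A, C} and column 5 has {D, A, C, B}, leaving only E.
Row 1, column 3: row 1 has {E, D, A, C} and column 3 has {D}, leaving only B.
Row 2, column 2: row 2 has {E, C} and column 2 has {E, A, C, B}, leaving only D.
Row 2, column 3: row 2 has {E, D, C} and column 3 has {D, B}, leaving only A.
Row 2, column 4: row 2 has {E, D, A, C} and column 4 has {D, C}, leaving only B.
Row 3, column 4: row 3 has {E, D, B} and column 4 has {D, C, B}, leaving only A.
Row 4, column 4: row 4 has {D, B} and column 4 has {D, A, C, B}, leaving only E.
Row 4, column 3: row 4 has {E, D, B} and column 3 has {D, A, B}, leaving only C.
Row 4, column 1: row 4 has {E, D, C, B} and column 1 has {E, D, B}, leaving only A.
So row 4 reads: A B C E D.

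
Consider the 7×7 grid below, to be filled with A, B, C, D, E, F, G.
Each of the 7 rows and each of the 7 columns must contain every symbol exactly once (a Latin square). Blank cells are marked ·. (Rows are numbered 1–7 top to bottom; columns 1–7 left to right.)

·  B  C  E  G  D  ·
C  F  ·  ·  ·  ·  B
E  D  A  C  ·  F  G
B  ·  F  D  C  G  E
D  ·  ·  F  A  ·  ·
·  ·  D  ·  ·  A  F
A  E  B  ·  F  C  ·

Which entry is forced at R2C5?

Row 1, column 1: row 1 has {B, C, D, E, G} and column 1 has {A, B, C, D, E}, leaving only F.
Row 1, column 7: row 1 has {B, C, D, E, F, G} and column 7 has {B, E, F, G}, leaving only A.
Row 2, column 6: row 2 has {B, C, F} and column 6 has {A, C, D, F, G}, leaving only E.
Row 2 already has {B, C, E, F} and column 5 already has {A, C, F, G}, so row 2, column 5 must be D.

D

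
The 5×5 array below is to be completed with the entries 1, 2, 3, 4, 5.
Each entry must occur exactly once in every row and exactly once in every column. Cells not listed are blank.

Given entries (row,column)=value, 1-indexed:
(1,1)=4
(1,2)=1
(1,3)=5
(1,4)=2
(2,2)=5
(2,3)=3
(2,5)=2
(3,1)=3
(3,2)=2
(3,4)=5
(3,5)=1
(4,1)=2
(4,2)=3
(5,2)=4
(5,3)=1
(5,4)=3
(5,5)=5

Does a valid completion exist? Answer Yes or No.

No

Row 5, column 1: row 5 together with column 1 already contain {1, 2, 3, 4, 5} — every symbol — so nothing can go there. The grid has no valid completion.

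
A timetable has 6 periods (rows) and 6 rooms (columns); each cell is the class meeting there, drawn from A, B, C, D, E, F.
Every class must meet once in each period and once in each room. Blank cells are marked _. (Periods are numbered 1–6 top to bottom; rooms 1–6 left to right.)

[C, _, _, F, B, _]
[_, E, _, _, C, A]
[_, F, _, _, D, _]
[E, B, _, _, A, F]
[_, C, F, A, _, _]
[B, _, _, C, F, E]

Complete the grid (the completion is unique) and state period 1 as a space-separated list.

Period 1, room 6: period 1 has {B, C, F} and room 6 has {A, E, F}, leaving only D.
Period 1, room 2: period 1 has {B, C, D, F} and room 2 has {B, C, E, F}, leaving only A.
Period 1, room 3: period 1 has {A, B, C, D, F} and room 3 has {F}, leaving only E.
So period 1 reads: C A E F B D.

C A E F B D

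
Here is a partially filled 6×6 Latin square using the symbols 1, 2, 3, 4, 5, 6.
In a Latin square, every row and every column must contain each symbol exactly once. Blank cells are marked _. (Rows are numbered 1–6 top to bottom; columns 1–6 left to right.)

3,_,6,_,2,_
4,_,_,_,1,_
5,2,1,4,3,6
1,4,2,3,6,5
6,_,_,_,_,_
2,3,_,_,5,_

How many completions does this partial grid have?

Row 1, column 2: eliminating its row and column leaves {1, 5}.
Row 1, column 4: eliminating its row and column leaves {1, 5}.
Row 1, column 6: eliminating its row and column leaves {1, 4}.
Row 2, column 2: eliminating its row and column leaves {5, 6}.
Row 2, column 3: eliminating its row and column leaves {3, 5}.
Row 2, column 4: eliminating its row and column leaves {2, 5, 6}.
Row 2, column 6: eliminating its row and column leaves {2, 3}.
Row 5, column 2: eliminating its row and column leaves {1, 5}.
Row 5, column 3: eliminating its row and column leaves {3, 4, 5}.
Row 5, column 4: eliminating its row and column leaves {1, 2, 5}.
Row 5, column 5: eliminating its row and column leaves {4}.
Row 5, column 6: eliminating its row and column leaves {1, 2, 3, 4}.
Row 6, column 3: eliminating its row and column leaves {4}.
Row 6, column 4: eliminating its row and column leaves {1, 6}.
Row 6, column 6: eliminating its row and column leaves {1, 4}.
Enumerating the assignments across these blanks that avoid any row or column repeat gives 3 completions.

3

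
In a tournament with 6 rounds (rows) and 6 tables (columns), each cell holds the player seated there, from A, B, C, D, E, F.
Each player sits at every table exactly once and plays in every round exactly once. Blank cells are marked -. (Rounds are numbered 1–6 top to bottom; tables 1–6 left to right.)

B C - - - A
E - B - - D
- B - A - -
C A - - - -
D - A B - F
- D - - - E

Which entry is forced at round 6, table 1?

A

Round 2, table 2: round 2 has {B, D, E} and table 2 has {A, B, C, D}, leaving only F.
Round 2, table 4: round 2 has {B, D, E, F} and table 4 has {A, B}, leaving only C.
Round 2, table 5: round 2 has {B, C, D, E, F} and table 5 has {}, leaving only A.
Round 3, table 1: round 3 has {A, B} and table 1 has {B, C, D, E}, leaving only F.
Round 6 already has {D, E} and table 1 already has {B, C, D, E, F}, so round 6, table 1 must be A.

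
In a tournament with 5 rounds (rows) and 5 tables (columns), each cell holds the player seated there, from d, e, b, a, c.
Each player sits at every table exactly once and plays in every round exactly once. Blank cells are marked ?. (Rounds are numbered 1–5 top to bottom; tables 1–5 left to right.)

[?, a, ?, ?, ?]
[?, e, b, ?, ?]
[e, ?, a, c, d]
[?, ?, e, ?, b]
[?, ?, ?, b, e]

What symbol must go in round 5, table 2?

d

Round 1, table 5: round 1 has {a} and table 5 has {d, e, b}, leaving only c.
Round 1, table 3: round 1 has {a, c} and table 3 has {e, b, a}, leaving only d.
Round 1, table 1: round 1 has {d, a, c} and table 1 has {e}, leaving only b.
Round 1, table 4: round 1 has {d, b, a, c} and table 4 has {b, c}, leaving only e.
Round 2, table 5: round 2 has {e, b} and table 5 has {d, e, b, c}, leaving only a.
Round 2, table 4: round 2 has {e, b, a} and table 4 has {e, b, c}, leaving only d.
Round 2, table 1: round 2 has {d, e, b, a} and table 1 has {e, b}, leaving only c.
Round 3, table 2: round 3 has {d, e, a, c} and table 2 has {e, a}, leaving only b.
Round 4, table 4: round 4 has {e, b} and table 4 has {d, e, b, c}, leaving only a.
Round 4, table 1: round 4 has {e, b, a} and table 1 has {e, b, c}, leaving only d.
Round 4, table 2: round 4 has {d, e, b, a} and table 2 has {e, b, a}, leaving only c.
Round 5 already has {e, b} and table 2 already has {e, b, a, c}, so round 5, table 2 must be d.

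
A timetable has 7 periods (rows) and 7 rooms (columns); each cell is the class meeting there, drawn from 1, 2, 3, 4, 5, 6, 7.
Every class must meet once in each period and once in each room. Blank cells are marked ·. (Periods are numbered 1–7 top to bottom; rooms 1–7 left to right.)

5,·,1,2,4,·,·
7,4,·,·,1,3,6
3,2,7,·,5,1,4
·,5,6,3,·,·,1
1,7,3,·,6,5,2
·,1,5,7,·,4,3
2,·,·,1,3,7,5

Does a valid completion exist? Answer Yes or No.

Yes

No period or room among the givens repeats a symbol, and propagating forced cells runs into no contradiction.
One valid completion exists (for instance, 5 3 1 2 4 6 7 / 7 4 2 5 1 3 6 / 3 2 7 6 5 1 4 / 4 5 6 3 7 2 1 / 1 7 3 4 6 5 2 / 6 1 5 7 2 4 3 / 2 6 4 1 3 7 5).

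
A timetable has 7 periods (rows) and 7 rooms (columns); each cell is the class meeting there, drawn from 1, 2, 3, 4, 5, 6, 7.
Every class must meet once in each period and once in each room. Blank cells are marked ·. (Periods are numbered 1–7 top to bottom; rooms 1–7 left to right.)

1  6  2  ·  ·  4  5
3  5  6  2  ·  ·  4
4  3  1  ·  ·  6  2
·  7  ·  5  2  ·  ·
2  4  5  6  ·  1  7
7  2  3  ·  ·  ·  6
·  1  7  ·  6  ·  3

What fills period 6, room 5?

Period 2, room 6: period 2 has {2, 3, 4, 5, 6} and room 6 has {1, 4, 6}, leaving only 7.
Period 2, room 5: period 2 has {2, 3, 4, 5, 6, 7} and room 5 has {2, 6}, leaving only 1.
Period 3, room 4: period 3 has {1, 2, 3, 4, 6} and room 4 has {2, 5, 6}, leaving only 7.
Period 1, room 4: period 1 has {1, 2, 4, 5, 6} and room 4 has {2, 5, 6, 7}, leaving only 3.
Period 1, room 5: period 1 has {1, 2, 3, 4, 5, 6} and room 5 has {1, 2, 6}, leaving only 7.
Period 3, room 5: period 3 has {1, 2, 3, 4, 6, 7} and room 5 has {1, 2, 6, 7}, leaving only 5.
Period 6 already has {2, 3, 6, 7} and room 5 already has {1, 2, 5, 6, 7}, so period 6, room 5 must be 4.

4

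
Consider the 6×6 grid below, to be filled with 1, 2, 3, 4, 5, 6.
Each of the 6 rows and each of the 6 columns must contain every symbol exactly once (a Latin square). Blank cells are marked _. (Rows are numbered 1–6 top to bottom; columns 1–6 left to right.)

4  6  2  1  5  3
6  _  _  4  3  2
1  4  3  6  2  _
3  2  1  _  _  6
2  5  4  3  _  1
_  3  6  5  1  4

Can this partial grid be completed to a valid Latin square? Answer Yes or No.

No

Row 4, column 4: row 4 together with column 4 already contain {1, 2, 3, 4, 5, 6} — every symbol — so nothing can go there. The grid has no valid completion.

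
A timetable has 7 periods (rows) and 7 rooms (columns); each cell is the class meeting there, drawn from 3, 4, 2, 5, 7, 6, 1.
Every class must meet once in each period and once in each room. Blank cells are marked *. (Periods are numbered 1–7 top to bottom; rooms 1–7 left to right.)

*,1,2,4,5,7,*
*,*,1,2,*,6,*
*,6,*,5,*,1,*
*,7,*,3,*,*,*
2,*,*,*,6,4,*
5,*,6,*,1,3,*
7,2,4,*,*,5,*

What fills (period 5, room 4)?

1

Period 4, room 3: period 4 has {3, 7} and room 3 has {4, 2, 6, 1}, leaving only 5.
Period 4, room 6: period 4 has {3, 5, 7} and room 6 has {3, 4, 5, 7, 6, 1}, leaving only 2.
Period 4, room 5: period 4 has {3, 2, 5, 7} and room 5 has {5, 6, 1}, leaving only 4.
Period 6, room 2: period 6 has {3, 5, 6, 1} and room 2 has {2, 7, 6, 1}, leaving only 4.
Period 6, room 4: period 6 has {3, 4, 5, 6, 1} and room 4 has {3, 4, 2, 5}, leaving only 7.
Period 5 already has {4, 2, 6} and room 4 already has {3, 4, 2, 5, 7}, so period 5, room 4 must be 1.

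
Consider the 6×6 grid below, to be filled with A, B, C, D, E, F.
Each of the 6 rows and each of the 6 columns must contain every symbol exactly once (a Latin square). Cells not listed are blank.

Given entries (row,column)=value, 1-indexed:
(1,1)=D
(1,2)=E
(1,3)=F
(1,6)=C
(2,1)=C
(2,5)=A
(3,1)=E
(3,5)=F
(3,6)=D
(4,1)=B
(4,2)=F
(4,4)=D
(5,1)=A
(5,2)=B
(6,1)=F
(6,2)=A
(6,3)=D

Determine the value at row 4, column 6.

A

Row 1, column 5: row 1 has {C, D, E, F} and column 5 has {A, F}, leaving only B.
Row 1, column 4: row 1 has {B, C, D, E, F} and column 4 has {D}, leaving only A.
Row 2, column 2: row 2 has {A, C} and column 2 has {A, B, E, F}, leaving only D.
Row 3, column 2: row 3 has {D, E, F} and column 2 has {A, B, D, E, F}, leaving only C.
Row 3, column 4: row 3 has {C, D, E, F} and column 4 has {A, D}, leaving only B.
Row 3, column 3: row 3 has {B, C, D, E, F} and column 3 has {D, F}, leaving only A.
Row 4, column 6 is narrowed to {A, E}.
If it were E, then row 4, column 5 would be left with no valid symbol.
So row 4, column 6 must be A.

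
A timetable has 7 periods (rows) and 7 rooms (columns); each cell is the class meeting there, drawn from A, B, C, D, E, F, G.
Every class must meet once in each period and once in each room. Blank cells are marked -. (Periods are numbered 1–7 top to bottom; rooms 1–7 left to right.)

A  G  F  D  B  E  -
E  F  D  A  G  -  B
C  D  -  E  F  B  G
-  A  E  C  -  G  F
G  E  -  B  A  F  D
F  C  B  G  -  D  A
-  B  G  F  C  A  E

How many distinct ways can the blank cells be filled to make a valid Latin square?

Period 1, room 7: eliminating its period and room leaves {C}.
Period 2, room 6: eliminating its period and room leaves {C}.
Period 3, room 3: eliminating its period and room leaves {A}.
Period 4, room 1: eliminating its period and room leaves {B, D}.
Period 4, room 5: eliminating its period and room leaves {D}.
Period 5, room 3: eliminating its period and room leaves {C}.
Period 6, room 5: eliminating its period and room leaves {E}.
Period 7, room 1: eliminating its period and room leaves {D}.
Only one assignment across all blanks avoids any period or room repeat, giving 1 completion.

1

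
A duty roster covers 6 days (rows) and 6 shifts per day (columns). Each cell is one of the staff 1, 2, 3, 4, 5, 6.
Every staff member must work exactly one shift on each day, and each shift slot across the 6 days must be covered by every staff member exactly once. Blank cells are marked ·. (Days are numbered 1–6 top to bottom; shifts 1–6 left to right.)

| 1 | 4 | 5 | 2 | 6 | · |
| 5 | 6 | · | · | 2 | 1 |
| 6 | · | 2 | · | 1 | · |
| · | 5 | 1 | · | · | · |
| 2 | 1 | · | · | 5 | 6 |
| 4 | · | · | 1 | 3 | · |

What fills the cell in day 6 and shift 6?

Day 1, shift 6: day 1 has {1, 2, 4, 5, 6} and shift 6 has {1, 6}, leaving only 3.
Day 3, shift 2: day 3 has {1, 2, 6} and shift 2 has {1, 4, 5, 6}, leaving only 3.
Day 4, shift 1: day 4 has {1, 5} and shift 1 has {1, 2, 4, 5, 6}, leaving only 3.
Day 4, shift 5: day 4 has {1, 3, 5} and shift 5 has {1, 2, 3, 5, 6}, leaving only 4.
Day 4, shift 4: day 4 has {1, 3, 4, 5} and shift 4 has {1, 2}, leaving only 6.
Day 4, shift 6: day 4 has {1, 3, 4, 5, 6} and shift 6 has {1, 3, 6}, leaving only 2.
Day 6 already has {1, 3, 4} and shift 6 already has {1, 2, 3, 6}, so day 6, shift 6 must be 5.

5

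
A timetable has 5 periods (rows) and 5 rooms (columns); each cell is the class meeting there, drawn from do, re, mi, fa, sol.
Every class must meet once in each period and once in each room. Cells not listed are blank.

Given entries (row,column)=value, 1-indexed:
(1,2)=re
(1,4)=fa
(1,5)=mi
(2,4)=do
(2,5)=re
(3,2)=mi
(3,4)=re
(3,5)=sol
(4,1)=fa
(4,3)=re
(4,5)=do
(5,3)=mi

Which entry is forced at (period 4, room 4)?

mi

Period 3, room 1: period 3 has {re, mi, sol} and room 1 has {fa}, leaving only do.
Period 1, room 1: period 1 has {re, mi, fa} and room 1 has {do, fa}, leaving only sol.
Period 1, room 3: period 1 has {re, mi, fa, sol} and room 3 has {re, mi}, leaving only do.
Period 2, room 1: period 2 has {do, re} and room 1 has {do, fa, sol}, leaving only mi.
Period 3, room 3: period 3 has {do, re, mi, sol} and room 3 has {do, re, mi}, leaving only fa.
Period 2, room 3: period 2 has {do, re, mi} and room 3 has {do, re, mi, fa}, leaving only sol.
Period 2, room 2: period 2 has {do, re, mi, sol} and room 2 has {re, mi}, leaving only fa.
Period 4, room 2: period 4 has {do, re, fa} and room 2 has {re, mi, fa}, leaving only sol.
Period 4 already has {do, re, fa, sol} and room 4 already has {do, re, fa}, so period 4, room 4 must be mi.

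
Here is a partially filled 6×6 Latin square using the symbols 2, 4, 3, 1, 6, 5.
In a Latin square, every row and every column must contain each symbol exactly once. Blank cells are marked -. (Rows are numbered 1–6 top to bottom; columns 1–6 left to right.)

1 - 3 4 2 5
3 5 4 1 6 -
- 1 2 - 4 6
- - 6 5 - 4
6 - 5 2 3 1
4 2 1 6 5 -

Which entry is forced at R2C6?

2

Row 2 already has {4, 3, 1, 6, 5} and column 6 already has {4, 1, 6, 5}, so row 2, column 6 must be 2.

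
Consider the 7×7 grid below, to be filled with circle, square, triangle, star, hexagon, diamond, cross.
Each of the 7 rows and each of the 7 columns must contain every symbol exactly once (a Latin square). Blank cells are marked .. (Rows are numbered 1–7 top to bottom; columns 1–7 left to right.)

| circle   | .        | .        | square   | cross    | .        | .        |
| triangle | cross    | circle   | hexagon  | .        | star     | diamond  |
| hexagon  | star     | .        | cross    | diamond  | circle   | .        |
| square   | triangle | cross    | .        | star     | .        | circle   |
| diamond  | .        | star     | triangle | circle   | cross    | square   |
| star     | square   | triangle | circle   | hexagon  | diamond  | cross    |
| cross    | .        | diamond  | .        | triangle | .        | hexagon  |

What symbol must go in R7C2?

circle

Row 7 already has {triangle, hexagon, diamond, cross} and column 2 already has {square, triangle, star, cross}, so row 7, column 2 must be circle.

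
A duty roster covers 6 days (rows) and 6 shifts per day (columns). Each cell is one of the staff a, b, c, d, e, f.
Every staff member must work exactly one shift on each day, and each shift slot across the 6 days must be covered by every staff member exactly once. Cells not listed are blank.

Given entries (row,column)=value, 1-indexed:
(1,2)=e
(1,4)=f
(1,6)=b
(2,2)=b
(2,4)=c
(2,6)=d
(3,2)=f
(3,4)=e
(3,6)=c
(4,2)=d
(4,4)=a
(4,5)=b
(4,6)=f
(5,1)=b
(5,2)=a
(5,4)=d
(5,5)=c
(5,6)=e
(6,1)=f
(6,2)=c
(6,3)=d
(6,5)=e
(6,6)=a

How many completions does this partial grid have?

3

Day 1, shift 1: eliminating its day and shift leaves {a, c, d}.
Day 1, shift 3: eliminating its day and shift leaves {a, c}.
Day 1, shift 5: eliminating its day and shift leaves {a, d}.
Day 2, shift 1: eliminating its day and shift leaves {a, e}.
Day 2, shift 3: eliminating its day and shift leaves {a, e, f}.
Day 2, shift 5: eliminating its day and shift leaves {a, f}.
Day 3, shift 1: eliminating its day and shift leaves {a, d}.
Day 3, shift 3: eliminating its day and shift leaves {a, b}.
Day 3, shift 5: eliminating its day and shift leaves {a, d}.
Day 4, shift 1: eliminating its day and shift leaves {c, e}.
Day 4, shift 3: eliminating its day and shift leaves {c, e}.
Day 5, shift 3: eliminating its day and shift leaves {f}.
Day 6, shift 4: eliminating its day and shift leaves {b}.
Enumerating the assignments across these blanks that avoid any day or shift repeat gives 3 completions.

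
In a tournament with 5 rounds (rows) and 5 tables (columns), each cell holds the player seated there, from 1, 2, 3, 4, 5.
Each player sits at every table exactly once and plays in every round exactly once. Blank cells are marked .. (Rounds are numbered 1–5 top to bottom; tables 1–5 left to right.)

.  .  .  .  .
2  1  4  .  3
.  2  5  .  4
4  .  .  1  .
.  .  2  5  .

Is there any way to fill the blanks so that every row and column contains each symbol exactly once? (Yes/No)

No

Round 2, table 4: round 2 together with table 4 already contain {1, 2, 3, 4, 5} — every symbol — so nothing can go there. The grid has no valid completion.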